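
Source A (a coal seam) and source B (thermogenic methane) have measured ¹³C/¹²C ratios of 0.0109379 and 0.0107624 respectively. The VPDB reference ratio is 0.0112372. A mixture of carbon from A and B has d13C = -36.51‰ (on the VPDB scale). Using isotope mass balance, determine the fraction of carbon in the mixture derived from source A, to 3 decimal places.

0.368

δ_A = (0.0109379/0.0112372 − 1)×1000 = (0.973365 − 1)×1000 = -26.635‰
δ_B = (0.0107624/0.0112372 − 1)×1000 = (0.957747 − 1)×1000 = -42.253‰
f_A = (δ_mix − δ_B)/(δ_A − δ_B) = (-36.51 − (-42.253))/(-26.635 − (-42.253))
f_A = 5.743 / 15.618 = 0.3677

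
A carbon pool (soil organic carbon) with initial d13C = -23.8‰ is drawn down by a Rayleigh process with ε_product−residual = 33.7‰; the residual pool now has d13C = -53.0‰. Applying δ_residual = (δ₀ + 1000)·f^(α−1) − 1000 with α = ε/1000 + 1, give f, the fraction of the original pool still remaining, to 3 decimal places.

α − 1 = ε/1000 = 0.0337
(δ_res + 1000)/(δ₀ + 1000) = (-53.0 + 1000)/(-23.8 + 1000) = 947.0/976.2 = 0.970088
f = 0.970088^(1/0.0337) = exp(ln(0.970088)/0.0337) = exp(-0.03037/0.0337)
f = exp(-0.9011) = 0.4061

0.406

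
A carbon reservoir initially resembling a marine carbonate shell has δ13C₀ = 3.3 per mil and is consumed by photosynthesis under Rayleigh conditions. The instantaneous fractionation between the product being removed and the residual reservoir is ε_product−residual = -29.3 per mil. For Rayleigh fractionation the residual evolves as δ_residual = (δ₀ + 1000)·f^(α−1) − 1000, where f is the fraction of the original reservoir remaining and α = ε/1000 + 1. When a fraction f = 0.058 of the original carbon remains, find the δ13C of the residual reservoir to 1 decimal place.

90.6 per mil

Rayleigh residual: δ_res = (δ₀ + 1000)·f^(α−1) − 1000
α = ε/1000 + 1 = 0.97070, so α − 1 = -0.02930
f^(α−1) = 0.058^(-0.02930) = 1.087005
δ_res = (3.3 + 1000) × 1.087005 − 1000 = 1090.592 − 1000 = 90.59 per mil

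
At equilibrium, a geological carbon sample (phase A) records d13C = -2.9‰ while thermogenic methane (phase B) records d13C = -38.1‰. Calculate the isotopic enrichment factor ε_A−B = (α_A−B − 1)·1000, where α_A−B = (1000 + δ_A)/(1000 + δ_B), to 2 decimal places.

α_A−B = (1000 + -2.9) / (1000 + -38.1) = 997.1 / 961.9 = 1.036594
ε_A−B = (1.036594 − 1) × 1000 = 36.594‰
(The approximation ε ≈ δ_A − δ_B would give 35.2‰.)

36.59‰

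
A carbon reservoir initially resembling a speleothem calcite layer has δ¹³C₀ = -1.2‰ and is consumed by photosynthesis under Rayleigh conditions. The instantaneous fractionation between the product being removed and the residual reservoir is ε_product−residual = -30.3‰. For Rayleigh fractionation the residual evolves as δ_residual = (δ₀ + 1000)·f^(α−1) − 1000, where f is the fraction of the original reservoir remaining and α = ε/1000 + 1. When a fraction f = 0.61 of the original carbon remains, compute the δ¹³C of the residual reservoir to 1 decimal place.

Rayleigh residual: δ_res = (δ₀ + 1000)·f^(α−1) − 1000
α = ε/1000 + 1 = 0.96970, so α − 1 = -0.03030
f^(α−1) = 0.61^(-0.03030) = 1.015090
δ_res = (-1.2 + 1000) × 1.015090 − 1000 = 1013.872 − 1000 = 13.87‰

13.9‰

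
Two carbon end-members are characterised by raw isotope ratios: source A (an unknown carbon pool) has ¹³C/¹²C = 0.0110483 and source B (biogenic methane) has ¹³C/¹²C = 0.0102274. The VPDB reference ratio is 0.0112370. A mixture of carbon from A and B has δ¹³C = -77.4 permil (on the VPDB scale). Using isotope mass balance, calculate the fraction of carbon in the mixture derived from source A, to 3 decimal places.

0.170

δ_A = (0.0110483/0.0112370 − 1)×1000 = (0.983207 − 1)×1000 = -16.793 permil
δ_B = (0.0102274/0.0112370 − 1)×1000 = (0.910154 − 1)×1000 = -89.846 permil
f_A = (δ_mix − δ_B)/(δ_A − δ_B) = (-77.4 − (-89.846))/(-16.793 − (-89.846))
f_A = 12.446 / 73.053 = 0.1704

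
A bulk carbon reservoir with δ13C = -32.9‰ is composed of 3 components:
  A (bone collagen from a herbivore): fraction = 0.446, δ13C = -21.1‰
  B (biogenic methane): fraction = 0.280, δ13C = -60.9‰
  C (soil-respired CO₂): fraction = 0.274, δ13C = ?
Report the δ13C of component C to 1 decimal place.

Isotope mass balance: δ_bulk = Σ fᵢ·δᵢ.
-32.9 = 0.446×(-21.1) + 0.280×(-60.9) + 0.274×δ_C
0.274·δ_C = -32.9 − (-26.463) = -6.437
δ_C = -6.437 / 0.274 = -23.49‰

-23.5‰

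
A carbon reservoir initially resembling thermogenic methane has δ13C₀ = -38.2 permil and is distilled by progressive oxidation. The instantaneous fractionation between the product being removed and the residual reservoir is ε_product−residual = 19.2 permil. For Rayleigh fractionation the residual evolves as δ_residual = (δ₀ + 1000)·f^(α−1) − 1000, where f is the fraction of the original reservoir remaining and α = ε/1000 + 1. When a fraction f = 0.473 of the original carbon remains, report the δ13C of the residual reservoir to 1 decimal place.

Rayleigh residual: δ_res = (δ₀ + 1000)·f^(α−1) − 1000
α = ε/1000 + 1 = 1.01920, so α − 1 = 0.01920
f^(α−1) = 0.473^(0.01920) = 0.985729
δ_res = (-38.2 + 1000) × 0.985729 − 1000 = 948.074 − 1000 = -51.93 permil

-51.9 permil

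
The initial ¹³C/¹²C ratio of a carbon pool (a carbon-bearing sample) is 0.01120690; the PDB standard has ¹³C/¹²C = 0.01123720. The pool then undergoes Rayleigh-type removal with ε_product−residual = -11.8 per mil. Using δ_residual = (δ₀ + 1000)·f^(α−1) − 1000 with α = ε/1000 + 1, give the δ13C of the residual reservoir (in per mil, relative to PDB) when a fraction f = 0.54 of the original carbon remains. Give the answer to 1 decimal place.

4.6 per mil

δ₀ = (0.01120690/0.01123720 − 1)×1000 = (0.997304 − 1)×1000 = -2.696 per mil
α − 1 = ε/1000 = -0.0118
f^(α−1) = 0.54^(-0.0118) = 1.007297
δ_res = (-2.696 + 1000) × 1.007297 − 1000 = 1004.581 − 1000 = 4.58 per mil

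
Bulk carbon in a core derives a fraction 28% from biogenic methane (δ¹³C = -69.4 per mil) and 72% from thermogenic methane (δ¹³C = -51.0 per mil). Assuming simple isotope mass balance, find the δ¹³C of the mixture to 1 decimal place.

δ_mix = f_A·δ_A + f_B·δ_B
δ_mix = 0.28 × (-69.4) + 0.72 × (-51.0)
δ_mix = -19.43 + -36.72 = -56.15 per mil

-56.2 per mil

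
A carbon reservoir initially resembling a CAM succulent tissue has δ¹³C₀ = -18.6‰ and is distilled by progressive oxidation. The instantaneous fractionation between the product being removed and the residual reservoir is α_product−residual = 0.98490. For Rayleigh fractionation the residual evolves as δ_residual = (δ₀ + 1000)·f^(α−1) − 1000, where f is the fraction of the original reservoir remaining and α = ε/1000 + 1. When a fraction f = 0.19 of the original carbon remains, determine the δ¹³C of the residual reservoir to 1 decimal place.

6.3‰

Rayleigh residual: δ_res = (δ₀ + 1000)·f^(α−1) − 1000
α − 1 = -0.01510
f^(α−1) = 0.19^(-0.01510) = 1.025394
δ_res = (-18.6 + 1000) × 1.025394 − 1000 = 1006.322 − 1000 = 6.32‰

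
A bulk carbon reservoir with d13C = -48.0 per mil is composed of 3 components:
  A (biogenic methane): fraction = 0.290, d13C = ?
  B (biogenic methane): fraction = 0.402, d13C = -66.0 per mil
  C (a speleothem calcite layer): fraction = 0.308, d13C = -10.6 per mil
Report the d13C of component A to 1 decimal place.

Isotope mass balance: δ_bulk = Σ fᵢ·δᵢ.
-48.0 = 0.290×δ_A + 0.402×(-66.0) + 0.308×(-10.6)
0.290·δ_A = -48.0 − (-29.797) = -18.203
δ_A = -18.203 / 0.290 = -62.77 per mil

-62.8 per mil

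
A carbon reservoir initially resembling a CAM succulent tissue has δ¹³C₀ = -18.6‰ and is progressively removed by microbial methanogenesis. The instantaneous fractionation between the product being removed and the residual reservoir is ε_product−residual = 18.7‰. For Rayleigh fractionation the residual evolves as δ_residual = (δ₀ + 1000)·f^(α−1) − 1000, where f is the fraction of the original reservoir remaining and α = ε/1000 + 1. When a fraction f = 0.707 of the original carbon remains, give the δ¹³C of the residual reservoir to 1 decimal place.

Rayleigh residual: δ_res = (δ₀ + 1000)·f^(α−1) − 1000
α = ε/1000 + 1 = 1.01870, so α − 1 = 0.01870
f^(α−1) = 0.707^(0.01870) = 0.993537
δ_res = (-18.6 + 1000) × 0.993537 − 1000 = 975.057 − 1000 = -24.94‰

-24.9‰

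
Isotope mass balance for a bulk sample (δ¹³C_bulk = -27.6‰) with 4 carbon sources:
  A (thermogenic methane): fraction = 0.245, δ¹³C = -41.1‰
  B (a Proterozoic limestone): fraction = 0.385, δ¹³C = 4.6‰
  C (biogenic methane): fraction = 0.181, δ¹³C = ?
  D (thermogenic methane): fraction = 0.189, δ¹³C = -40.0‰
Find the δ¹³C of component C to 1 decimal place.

Isotope mass balance: δ_bulk = Σ fᵢ·δᵢ.
-27.6 = 0.245×(-41.1) + 0.385×(4.6) + 0.181×δ_C + 0.189×(-40.0)
0.181·δ_C = -27.6 − (-15.858) = -11.742
δ_C = -11.742 / 0.181 = -64.87‰

-64.9‰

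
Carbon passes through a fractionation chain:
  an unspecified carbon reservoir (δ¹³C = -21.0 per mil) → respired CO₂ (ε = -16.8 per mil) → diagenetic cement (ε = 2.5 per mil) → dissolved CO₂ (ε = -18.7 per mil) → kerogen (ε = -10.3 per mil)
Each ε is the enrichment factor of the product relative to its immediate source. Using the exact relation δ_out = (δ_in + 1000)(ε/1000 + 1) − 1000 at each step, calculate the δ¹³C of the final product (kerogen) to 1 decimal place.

-62.8 per mil

step 1: δ = (-21.00 + 1000)·(-16.8/1000 + 1) − 1000 = -37.45 per mil
step 2: δ = (-37.45 + 1000)·(2.5/1000 + 1) − 1000 = -35.04 per mil
step 3: δ = (-35.04 + 1000)·(-18.7/1000 + 1) − 1000 = -53.09 per mil
step 4: δ = (-53.09 + 1000)·(-10.3/1000 + 1) − 1000 = -62.84 per mil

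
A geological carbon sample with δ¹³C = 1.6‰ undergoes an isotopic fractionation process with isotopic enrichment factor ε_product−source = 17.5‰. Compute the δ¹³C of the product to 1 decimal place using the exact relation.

Exactly, δ_product = (δ_source + 1000)·(ε/1000 + 1) − 1000.
δ_product = (1.6 + 1000) × (17.5/1000 + 1) − 1000
δ_product = 19.13‰

19.1‰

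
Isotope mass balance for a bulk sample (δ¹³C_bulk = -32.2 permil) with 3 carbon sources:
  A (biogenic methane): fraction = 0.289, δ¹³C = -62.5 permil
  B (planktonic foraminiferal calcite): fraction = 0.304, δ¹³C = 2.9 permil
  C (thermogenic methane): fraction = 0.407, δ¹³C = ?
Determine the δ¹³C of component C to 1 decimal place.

Isotope mass balance: δ_bulk = Σ fᵢ·δᵢ.
-32.2 = 0.289×(-62.5) + 0.304×(2.9) + 0.407×δ_C
0.407·δ_C = -32.2 − (-17.181) = -15.019
δ_C = -15.019 / 0.407 = -36.90 permil

-36.9 permil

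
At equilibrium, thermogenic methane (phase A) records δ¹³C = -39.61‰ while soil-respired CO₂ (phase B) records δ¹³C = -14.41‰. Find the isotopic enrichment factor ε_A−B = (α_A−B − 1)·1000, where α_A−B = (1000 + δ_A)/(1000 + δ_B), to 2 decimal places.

-25.57‰

α_A−B = (1000 + -39.61) / (1000 + -14.41) = 960.39 / 985.59 = 0.974432
ε_A−B = (0.974432 − 1) × 1000 = -25.568‰
(The approximation ε ≈ δ_A − δ_B would give -25.20‰.)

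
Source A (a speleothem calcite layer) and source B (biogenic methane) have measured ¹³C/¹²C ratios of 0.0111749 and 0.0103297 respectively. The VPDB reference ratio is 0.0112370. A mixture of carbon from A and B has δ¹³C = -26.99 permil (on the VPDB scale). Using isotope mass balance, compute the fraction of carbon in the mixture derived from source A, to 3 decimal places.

δ_A = (0.0111749/0.0112370 − 1)×1000 = (0.994474 − 1)×1000 = -5.526 permil
δ_B = (0.0103297/0.0112370 − 1)×1000 = (0.919258 − 1)×1000 = -80.742 permil
f_A = (δ_mix − δ_B)/(δ_A − δ_B) = (-26.99 − (-80.742))/(-5.526 − (-80.742))
f_A = 53.752 / 75.216 = 0.7146

0.715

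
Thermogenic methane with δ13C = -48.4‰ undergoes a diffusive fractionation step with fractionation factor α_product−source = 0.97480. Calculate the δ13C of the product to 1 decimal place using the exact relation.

δ_product = (δ_source + 1000)·α − 1000
δ_product = (-48.4 + 1000) × 0.97480 − 1000
δ_product = 927.620 − 1000 = -72.38‰

-72.4‰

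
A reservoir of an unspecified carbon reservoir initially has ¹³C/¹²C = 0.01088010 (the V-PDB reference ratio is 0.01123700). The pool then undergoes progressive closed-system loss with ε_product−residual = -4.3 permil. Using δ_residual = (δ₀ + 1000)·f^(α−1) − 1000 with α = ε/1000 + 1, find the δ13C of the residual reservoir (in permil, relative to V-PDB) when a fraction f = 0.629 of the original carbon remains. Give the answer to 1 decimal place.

δ₀ = (0.01088010/0.01123700 − 1)×1000 = (0.968239 − 1)×1000 = -31.761 permil
α − 1 = ε/1000 = -0.0043
f^(α−1) = 0.629^(-0.0043) = 1.001996
δ_res = (-31.761 + 1000) × 1.001996 − 1000 = 970.171 − 1000 = -29.83 permil

-29.8 permil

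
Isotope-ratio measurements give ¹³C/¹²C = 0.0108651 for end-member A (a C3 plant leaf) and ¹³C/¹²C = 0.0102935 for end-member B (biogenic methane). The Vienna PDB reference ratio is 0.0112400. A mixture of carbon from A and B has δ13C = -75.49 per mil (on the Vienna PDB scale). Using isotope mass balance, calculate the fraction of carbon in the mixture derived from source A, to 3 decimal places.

0.171

δ_A = (0.0108651/0.0112400 − 1)×1000 = (0.966646 − 1)×1000 = -33.354 per mil
δ_B = (0.0102935/0.0112400 − 1)×1000 = (0.915792 − 1)×1000 = -84.208 per mil
f_A = (δ_mix − δ_B)/(δ_A − δ_B) = (-75.49 − (-84.208))/(-33.354 − (-84.208))
f_A = 8.718 / 50.854 = 0.1714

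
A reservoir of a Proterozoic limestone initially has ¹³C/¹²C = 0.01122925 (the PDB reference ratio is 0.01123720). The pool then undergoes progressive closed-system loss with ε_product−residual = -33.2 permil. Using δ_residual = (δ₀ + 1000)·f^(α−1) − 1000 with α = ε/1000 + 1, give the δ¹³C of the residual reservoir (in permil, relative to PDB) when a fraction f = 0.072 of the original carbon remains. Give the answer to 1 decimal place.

δ₀ = (0.01122925/0.01123720 − 1)×1000 = (0.999293 − 1)×1000 = -0.707 permil
α − 1 = ε/1000 = -0.0332
f^(α−1) = 0.072^(-0.0332) = 1.091281
δ_res = (-0.707 + 1000) × 1.091281 − 1000 = 1090.509 − 1000 = 90.51 permil

90.5 permil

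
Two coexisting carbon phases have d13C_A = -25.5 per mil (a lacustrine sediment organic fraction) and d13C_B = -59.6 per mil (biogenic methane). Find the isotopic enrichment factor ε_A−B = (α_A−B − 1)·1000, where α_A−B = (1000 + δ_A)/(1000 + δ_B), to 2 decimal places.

36.26 per mil

α_A−B = (1000 + -25.5) / (1000 + -59.6) = 974.5 / 940.4 = 1.036261
ε_A−B = (1.036261 − 1) × 1000 = 36.261 per mil
(The approximation ε ≈ δ_A − δ_B would give 34.1 per mil.)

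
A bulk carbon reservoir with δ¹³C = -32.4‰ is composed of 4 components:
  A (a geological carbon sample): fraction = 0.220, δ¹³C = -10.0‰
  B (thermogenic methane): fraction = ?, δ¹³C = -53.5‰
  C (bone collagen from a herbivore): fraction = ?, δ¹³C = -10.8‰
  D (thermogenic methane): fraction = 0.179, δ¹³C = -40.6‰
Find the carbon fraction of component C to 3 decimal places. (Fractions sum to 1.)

Let f_C and f_B be the unknown fractions; fractions sum to 1 so f_C + f_B = 0.601.
Mass balance: Σ fᵢ·δᵢ = δ_bulk ⇒ f_C·(-10.8) + f_B·(-53.5) = -32.4 − (-9.467) = -22.933
Substitute f_B = 0.601 − f_C:
f_C·(-10.8 − -53.5) = -22.933 − 0.601×(-53.5) = 9.221
f_C = 9.221 / 42.7 = 0.2159

0.216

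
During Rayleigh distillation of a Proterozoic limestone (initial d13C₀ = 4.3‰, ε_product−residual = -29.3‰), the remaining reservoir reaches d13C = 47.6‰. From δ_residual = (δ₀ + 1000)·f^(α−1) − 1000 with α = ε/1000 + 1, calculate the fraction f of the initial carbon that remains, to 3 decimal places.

α − 1 = ε/1000 = -0.0293
(δ_res + 1000)/(δ₀ + 1000) = (47.6 + 1000)/(4.3 + 1000) = 1047.6/1004.3 = 1.043115
f = 1.043115^(1/-0.0293) = exp(ln(1.043115)/-0.0293) = exp(0.04221/-0.0293)
f = exp(-1.4407) = 0.2368

0.237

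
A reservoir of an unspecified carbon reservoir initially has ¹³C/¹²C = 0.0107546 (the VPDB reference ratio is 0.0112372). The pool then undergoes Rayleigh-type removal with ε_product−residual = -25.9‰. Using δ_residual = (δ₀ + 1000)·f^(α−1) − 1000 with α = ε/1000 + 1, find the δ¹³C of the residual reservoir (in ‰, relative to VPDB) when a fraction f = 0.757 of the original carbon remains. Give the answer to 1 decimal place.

δ₀ = (0.0107546/0.0112372 − 1)×1000 = (0.957053 − 1)×1000 = -42.947‰
α − 1 = ε/1000 = -0.0259
f^(α−1) = 0.757^(-0.0259) = 1.007236
δ_res = (-42.947 + 1000) × 1.007236 − 1000 = 963.979 − 1000 = -36.02‰

-36.0‰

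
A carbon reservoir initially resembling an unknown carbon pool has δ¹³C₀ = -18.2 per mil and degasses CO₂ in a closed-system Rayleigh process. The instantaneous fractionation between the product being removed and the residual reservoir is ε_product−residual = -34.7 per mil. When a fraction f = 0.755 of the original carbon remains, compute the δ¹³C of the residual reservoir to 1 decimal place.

-8.6 per mil

Rayleigh residual: δ_res = (δ₀ + 1000)·f^(α−1) − 1000
α = ε/1000 + 1 = 0.96530, so α − 1 = -0.03470
f^(α−1) = 0.755^(-0.03470) = 1.009800
δ_res = (-18.2 + 1000) × 1.009800 − 1000 = 991.421 − 1000 = -8.58 per mil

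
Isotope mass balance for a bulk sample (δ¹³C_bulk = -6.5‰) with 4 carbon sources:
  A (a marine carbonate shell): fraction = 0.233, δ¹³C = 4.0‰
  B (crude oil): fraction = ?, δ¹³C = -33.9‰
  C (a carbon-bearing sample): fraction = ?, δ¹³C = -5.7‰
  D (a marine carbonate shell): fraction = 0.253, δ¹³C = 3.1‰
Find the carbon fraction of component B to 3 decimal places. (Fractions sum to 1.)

0.187

Let f_B and f_C be the unknown fractions; fractions sum to 1 so f_B + f_C = 0.514.
Mass balance: Σ fᵢ·δᵢ = δ_bulk ⇒ f_B·(-33.9) + f_C·(-5.7) = -6.5 − (1.716) = -8.216
Substitute f_C = 0.514 − f_B:
f_B·(-33.9 − -5.7) = -8.216 − 0.514×(-5.7) = -5.287
f_B = -5.287 / -28.2 = 0.1875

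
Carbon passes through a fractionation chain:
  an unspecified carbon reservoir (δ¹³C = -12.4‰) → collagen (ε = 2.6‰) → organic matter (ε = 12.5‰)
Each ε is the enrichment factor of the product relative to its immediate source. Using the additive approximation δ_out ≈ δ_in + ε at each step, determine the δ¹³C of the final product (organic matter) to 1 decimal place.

step 1: δ ≈ -12.4 + (2.6) = -9.8‰
step 2: δ ≈ -9.8 + (12.5) = 2.7‰

2.7‰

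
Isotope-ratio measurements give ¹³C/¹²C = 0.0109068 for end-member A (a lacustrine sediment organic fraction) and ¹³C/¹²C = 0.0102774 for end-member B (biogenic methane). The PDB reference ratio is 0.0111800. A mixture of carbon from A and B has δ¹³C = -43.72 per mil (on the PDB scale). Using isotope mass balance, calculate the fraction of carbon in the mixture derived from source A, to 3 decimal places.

0.657

δ_A = (0.0109068/0.0111800 − 1)×1000 = (0.975564 − 1)×1000 = -24.436 per mil
δ_B = (0.0102774/0.0111800 − 1)×1000 = (0.919267 − 1)×1000 = -80.733 per mil
f_A = (δ_mix − δ_B)/(δ_A − δ_B) = (-43.72 − (-80.733))/(-24.436 − (-80.733))
f_A = 37.013 / 56.297 = 0.6575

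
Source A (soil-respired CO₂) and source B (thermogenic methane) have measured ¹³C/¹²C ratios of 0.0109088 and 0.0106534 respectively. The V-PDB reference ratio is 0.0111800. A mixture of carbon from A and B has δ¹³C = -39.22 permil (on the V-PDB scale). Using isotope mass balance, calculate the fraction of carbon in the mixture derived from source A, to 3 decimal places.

0.345

δ_A = (0.0109088/0.0111800 − 1)×1000 = (0.975742 − 1)×1000 = -24.258 permil
δ_B = (0.0106534/0.0111800 − 1)×1000 = (0.952898 − 1)×1000 = -47.102 permil
f_A = (δ_mix − δ_B)/(δ_A − δ_B) = (-39.22 − (-47.102))/(-24.258 − (-47.102))
f_A = 7.882 / 22.844 = 0.3450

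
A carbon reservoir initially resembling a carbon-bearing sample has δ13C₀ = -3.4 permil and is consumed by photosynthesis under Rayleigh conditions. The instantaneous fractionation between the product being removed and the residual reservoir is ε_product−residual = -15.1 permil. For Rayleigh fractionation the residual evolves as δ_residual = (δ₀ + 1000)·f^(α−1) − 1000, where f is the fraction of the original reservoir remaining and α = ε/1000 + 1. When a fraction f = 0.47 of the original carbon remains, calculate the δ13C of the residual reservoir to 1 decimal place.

Rayleigh residual: δ_res = (δ₀ + 1000)·f^(α−1) − 1000
α = ε/1000 + 1 = 0.98490, so α − 1 = -0.01510
f^(α−1) = 0.47^(-0.01510) = 1.011466
δ_res = (-3.4 + 1000) × 1.011466 − 1000 = 1008.027 − 1000 = 8.03 permil

8.0 permil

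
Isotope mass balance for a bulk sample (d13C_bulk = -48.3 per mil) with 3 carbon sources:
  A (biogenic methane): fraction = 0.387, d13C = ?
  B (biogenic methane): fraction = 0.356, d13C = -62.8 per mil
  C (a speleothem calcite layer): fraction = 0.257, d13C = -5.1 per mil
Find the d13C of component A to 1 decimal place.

-63.6 per mil

Isotope mass balance: δ_bulk = Σ fᵢ·δᵢ.
-48.3 = 0.387×δ_A + 0.356×(-62.8) + 0.257×(-5.1)
0.387·δ_A = -48.3 − (-23.667) = -24.633
δ_A = -24.633 / 0.387 = -63.65 per mil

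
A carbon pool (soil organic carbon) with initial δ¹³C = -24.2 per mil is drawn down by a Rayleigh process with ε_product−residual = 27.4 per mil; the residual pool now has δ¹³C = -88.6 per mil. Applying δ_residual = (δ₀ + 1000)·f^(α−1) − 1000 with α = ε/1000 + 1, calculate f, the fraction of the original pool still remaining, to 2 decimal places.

α − 1 = ε/1000 = 0.0274
(δ_res + 1000)/(δ₀ + 1000) = (-88.6 + 1000)/(-24.2 + 1000) = 911.4/975.8 = 0.934003
f = 0.934003^(1/0.0274) = exp(ln(0.934003)/0.0274) = exp(-0.06828/0.0274)
f = exp(-2.4918) = 0.0828

0.08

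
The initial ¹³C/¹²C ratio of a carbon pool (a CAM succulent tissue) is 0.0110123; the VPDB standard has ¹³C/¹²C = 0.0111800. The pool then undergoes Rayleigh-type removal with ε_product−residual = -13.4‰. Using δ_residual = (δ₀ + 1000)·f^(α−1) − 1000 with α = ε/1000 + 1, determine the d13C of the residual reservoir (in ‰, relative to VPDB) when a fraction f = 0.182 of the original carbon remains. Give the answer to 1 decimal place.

7.7‰

δ₀ = (0.0110123/0.0111800 − 1)×1000 = (0.985000 − 1)×1000 = -15.000‰
α − 1 = ε/1000 = -0.0134
f^(α−1) = 0.182^(-0.0134) = 1.023093
δ_res = (-15.000 + 1000) × 1.023093 − 1000 = 1007.746 − 1000 = 7.75‰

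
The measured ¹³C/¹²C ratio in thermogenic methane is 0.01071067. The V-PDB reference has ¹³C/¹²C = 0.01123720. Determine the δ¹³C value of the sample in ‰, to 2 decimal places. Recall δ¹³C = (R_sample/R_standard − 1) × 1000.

δ¹³C = (R_sample / R_standard − 1) × 1000
R_sample / R_standard = 0.01071067 / 0.01123720 = 0.953144
δ¹³C = (0.953144 − 1) × 1000 = -46.856‰

-46.86‰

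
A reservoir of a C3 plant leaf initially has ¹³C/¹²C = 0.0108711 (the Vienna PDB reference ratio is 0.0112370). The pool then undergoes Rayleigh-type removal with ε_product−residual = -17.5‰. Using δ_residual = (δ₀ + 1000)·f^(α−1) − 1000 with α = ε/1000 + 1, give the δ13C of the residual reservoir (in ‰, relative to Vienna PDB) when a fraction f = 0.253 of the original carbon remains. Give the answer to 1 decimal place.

δ₀ = (0.0108711/0.0112370 − 1)×1000 = (0.967438 − 1)×1000 = -32.562‰
α − 1 = ε/1000 = -0.0175
f^(α−1) = 0.253^(-0.0175) = 1.024343
δ_res = (-32.562 + 1000) × 1.024343 − 1000 = 990.988 − 1000 = -9.01‰

-9.0‰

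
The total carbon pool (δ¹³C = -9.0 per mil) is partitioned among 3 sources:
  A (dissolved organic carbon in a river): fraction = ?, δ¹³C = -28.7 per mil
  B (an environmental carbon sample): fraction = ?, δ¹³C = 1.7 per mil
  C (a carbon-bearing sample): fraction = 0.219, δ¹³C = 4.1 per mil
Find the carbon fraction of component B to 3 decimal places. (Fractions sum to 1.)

0.412

Let f_B and f_A be the unknown fractions; fractions sum to 1 so f_B + f_A = 0.781.
Mass balance: Σ fᵢ·δᵢ = δ_bulk ⇒ f_B·(1.7) + f_A·(-28.7) = -9.0 − (0.898) = -9.898
Substitute f_A = 0.781 − f_B:
f_B·(1.7 − -28.7) = -9.898 − 0.781×(-28.7) = 12.517
f_B = 12.517 / 30.4 = 0.4117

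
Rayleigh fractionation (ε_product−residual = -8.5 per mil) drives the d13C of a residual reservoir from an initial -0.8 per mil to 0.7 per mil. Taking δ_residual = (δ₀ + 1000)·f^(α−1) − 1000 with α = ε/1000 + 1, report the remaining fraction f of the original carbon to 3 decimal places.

α − 1 = ε/1000 = -0.0085
(δ_res + 1000)/(δ₀ + 1000) = (0.7 + 1000)/(-0.8 + 1000) = 1000.7/999.2 = 1.001501
f = 1.001501^(1/-0.0085) = exp(ln(1.001501)/-0.0085) = exp(0.00150/-0.0085)
f = exp(-0.1765) = 0.8382

0.838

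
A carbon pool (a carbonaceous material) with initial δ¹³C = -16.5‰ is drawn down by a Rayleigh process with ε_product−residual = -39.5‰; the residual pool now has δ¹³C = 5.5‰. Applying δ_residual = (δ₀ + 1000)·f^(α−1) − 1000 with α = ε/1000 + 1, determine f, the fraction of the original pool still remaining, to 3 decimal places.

α − 1 = ε/1000 = -0.0395
(δ_res + 1000)/(δ₀ + 1000) = (5.5 + 1000)/(-16.5 + 1000) = 1005.5/983.5 = 1.022369
f = 1.022369^(1/-0.0395) = exp(ln(1.022369)/-0.0395) = exp(0.02212/-0.0395)
f = exp(-0.5601) = 0.5712

0.571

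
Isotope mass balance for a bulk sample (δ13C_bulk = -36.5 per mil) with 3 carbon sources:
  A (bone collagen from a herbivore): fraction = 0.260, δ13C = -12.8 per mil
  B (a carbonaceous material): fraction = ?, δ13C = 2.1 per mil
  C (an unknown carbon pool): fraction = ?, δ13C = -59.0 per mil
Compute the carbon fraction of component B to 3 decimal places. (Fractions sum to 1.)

0.172

Let f_B and f_C be the unknown fractions; fractions sum to 1 so f_B + f_C = 0.740.
Mass balance: Σ fᵢ·δᵢ = δ_bulk ⇒ f_B·(2.1) + f_C·(-59.0) = -36.5 − (-3.328) = -33.172
Substitute f_C = 0.740 − f_B:
f_B·(2.1 − -59.0) = -33.172 − 0.740×(-59.0) = 10.488
f_B = 10.488 / 61.1 = 0.1717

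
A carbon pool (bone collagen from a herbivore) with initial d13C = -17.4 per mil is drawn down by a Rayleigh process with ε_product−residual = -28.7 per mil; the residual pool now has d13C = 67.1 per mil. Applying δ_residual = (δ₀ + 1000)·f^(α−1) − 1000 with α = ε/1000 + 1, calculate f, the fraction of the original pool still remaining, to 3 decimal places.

α − 1 = ε/1000 = -0.0287
(δ_res + 1000)/(δ₀ + 1000) = (67.1 + 1000)/(-17.4 + 1000) = 1067.1/982.6 = 1.085996
f = 1.085996^(1/-0.0287) = exp(ln(1.085996)/-0.0287) = exp(0.08250/-0.0287)
f = exp(-2.8745) = 0.0564

0.056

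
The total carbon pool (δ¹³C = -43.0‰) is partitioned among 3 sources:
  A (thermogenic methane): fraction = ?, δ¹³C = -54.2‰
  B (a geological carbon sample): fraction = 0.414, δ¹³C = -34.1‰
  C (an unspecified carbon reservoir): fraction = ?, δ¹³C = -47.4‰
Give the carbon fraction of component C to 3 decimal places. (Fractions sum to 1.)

0.423

Let f_C and f_A be the unknown fractions; fractions sum to 1 so f_C + f_A = 0.586.
Mass balance: Σ fᵢ·δᵢ = δ_bulk ⇒ f_C·(-47.4) + f_A·(-54.2) = -43.0 − (-14.117) = -28.883
Substitute f_A = 0.586 − f_C:
f_C·(-47.4 − -54.2) = -28.883 − 0.586×(-54.2) = 2.879
f_C = 2.879 / 6.8 = 0.4233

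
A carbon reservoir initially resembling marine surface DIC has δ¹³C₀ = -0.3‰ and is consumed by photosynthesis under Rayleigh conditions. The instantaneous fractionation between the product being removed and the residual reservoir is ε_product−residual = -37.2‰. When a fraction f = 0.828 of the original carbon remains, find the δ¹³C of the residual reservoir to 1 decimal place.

Rayleigh residual: δ_res = (δ₀ + 1000)·f^(α−1) − 1000
α = ε/1000 + 1 = 0.96280, so α − 1 = -0.03720
f^(α−1) = 0.828^(-0.03720) = 1.007046
δ_res = (-0.3 + 1000) × 1.007046 − 1000 = 1006.744 − 1000 = 6.74‰

6.7‰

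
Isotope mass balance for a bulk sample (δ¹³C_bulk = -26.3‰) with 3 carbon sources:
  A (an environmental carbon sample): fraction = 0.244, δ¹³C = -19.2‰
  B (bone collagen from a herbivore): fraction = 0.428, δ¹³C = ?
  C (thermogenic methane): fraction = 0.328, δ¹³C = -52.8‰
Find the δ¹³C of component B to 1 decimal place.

-10.0‰

Isotope mass balance: δ_bulk = Σ fᵢ·δᵢ.
-26.3 = 0.244×(-19.2) + 0.428×δ_B + 0.328×(-52.8)
0.428·δ_B = -26.3 − (-22.003) = -4.297
δ_B = -4.297 / 0.428 = -10.04‰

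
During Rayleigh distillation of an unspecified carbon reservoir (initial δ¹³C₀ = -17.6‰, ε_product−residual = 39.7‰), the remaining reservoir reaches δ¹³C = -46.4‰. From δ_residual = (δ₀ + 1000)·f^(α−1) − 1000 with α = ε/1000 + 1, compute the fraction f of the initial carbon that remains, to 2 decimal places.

0.47

α − 1 = ε/1000 = 0.0397
(δ_res + 1000)/(δ₀ + 1000) = (-46.4 + 1000)/(-17.6 + 1000) = 953.6/982.4 = 0.970684
f = 0.970684^(1/0.0397) = exp(ln(0.970684)/0.0397) = exp(-0.02975/0.0397)
f = exp(-0.7495) = 0.4726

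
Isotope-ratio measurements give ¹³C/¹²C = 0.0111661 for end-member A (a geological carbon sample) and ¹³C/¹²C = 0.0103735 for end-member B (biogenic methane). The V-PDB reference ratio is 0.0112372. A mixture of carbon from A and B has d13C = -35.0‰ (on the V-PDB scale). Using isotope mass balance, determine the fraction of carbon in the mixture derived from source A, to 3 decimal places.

0.593

δ_A = (0.0111661/0.0112372 − 1)×1000 = (0.993673 − 1)×1000 = -6.327‰
δ_B = (0.0103735/0.0112372 − 1)×1000 = (0.923139 − 1)×1000 = -76.861‰
f_A = (δ_mix − δ_B)/(δ_A − δ_B) = (-35.0 − (-76.861))/(-6.327 − (-76.861))
f_A = 41.861 / 70.534 = 0.5935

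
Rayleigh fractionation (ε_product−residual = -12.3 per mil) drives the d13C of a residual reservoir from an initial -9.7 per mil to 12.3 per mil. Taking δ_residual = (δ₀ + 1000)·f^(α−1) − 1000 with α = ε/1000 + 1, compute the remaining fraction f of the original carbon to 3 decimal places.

0.168

α − 1 = ε/1000 = -0.0123
(δ_res + 1000)/(δ₀ + 1000) = (12.3 + 1000)/(-9.7 + 1000) = 1012.3/990.3 = 1.022215
f = 1.022215^(1/-0.0123) = exp(ln(1.022215)/-0.0123) = exp(0.02197/-0.0123)
f = exp(-1.7864) = 0.1676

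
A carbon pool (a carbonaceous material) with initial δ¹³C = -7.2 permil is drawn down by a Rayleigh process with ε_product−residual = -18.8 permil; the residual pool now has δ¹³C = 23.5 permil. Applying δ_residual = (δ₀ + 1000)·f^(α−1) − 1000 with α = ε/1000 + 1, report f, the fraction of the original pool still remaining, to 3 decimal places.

α − 1 = ε/1000 = -0.0188
(δ_res + 1000)/(δ₀ + 1000) = (23.5 + 1000)/(-7.2 + 1000) = 1023.5/992.8 = 1.030923
f = 1.030923^(1/-0.0188) = exp(ln(1.030923)/-0.0188) = exp(0.03045/-0.0188)
f = exp(-1.6199) = 0.1979

0.198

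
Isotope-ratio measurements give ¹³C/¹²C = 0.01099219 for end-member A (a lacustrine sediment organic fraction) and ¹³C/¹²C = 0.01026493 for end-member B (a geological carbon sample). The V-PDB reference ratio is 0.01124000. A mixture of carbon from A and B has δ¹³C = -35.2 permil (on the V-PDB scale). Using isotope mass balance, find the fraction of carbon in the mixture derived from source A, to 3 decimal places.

0.797

δ_A = (0.01099219/0.01124000 − 1)×1000 = (0.977953 − 1)×1000 = -22.047 permil
δ_B = (0.01026493/0.01124000 − 1)×1000 = (0.913250 − 1)×1000 = -86.750 permil
f_A = (δ_mix − δ_B)/(δ_A − δ_B) = (-35.2 − (-86.750))/(-22.047 − (-86.750))
f_A = 51.550 / 64.703 = 0.7967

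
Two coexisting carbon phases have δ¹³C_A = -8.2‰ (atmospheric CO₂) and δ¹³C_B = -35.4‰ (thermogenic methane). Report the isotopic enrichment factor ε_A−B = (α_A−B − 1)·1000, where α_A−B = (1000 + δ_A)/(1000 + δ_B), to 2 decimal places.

α_A−B = (1000 + -8.2) / (1000 + -35.4) = 991.8 / 964.6 = 1.028198
ε_A−B = (1.028198 − 1) × 1000 = 28.198‰
(The approximation ε ≈ δ_A − δ_B would give 27.2‰.)

28.20‰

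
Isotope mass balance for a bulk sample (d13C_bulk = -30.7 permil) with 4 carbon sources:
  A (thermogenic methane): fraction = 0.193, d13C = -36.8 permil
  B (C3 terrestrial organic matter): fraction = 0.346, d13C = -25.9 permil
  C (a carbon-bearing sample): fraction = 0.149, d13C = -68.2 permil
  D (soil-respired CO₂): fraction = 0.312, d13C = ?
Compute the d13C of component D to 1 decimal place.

-14.3 permil

Isotope mass balance: δ_bulk = Σ fᵢ·δᵢ.
-30.7 = 0.193×(-36.8) + 0.346×(-25.9) + 0.149×(-68.2) + 0.312×δ_D
0.312·δ_D = -30.7 − (-26.226) = -4.474
δ_D = -4.474 / 0.312 = -14.34 permil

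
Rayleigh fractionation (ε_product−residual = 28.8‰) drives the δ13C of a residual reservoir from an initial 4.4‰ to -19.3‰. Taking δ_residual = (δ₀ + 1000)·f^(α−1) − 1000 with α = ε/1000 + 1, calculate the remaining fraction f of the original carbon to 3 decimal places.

0.436

α − 1 = ε/1000 = 0.0288
(δ_res + 1000)/(δ₀ + 1000) = (-19.3 + 1000)/(4.4 + 1000) = 980.7/1004.4 = 0.976404
f = 0.976404^(1/0.0288) = exp(ln(0.976404)/0.0288) = exp(-0.02388/0.0288)
f = exp(-0.8291) = 0.4364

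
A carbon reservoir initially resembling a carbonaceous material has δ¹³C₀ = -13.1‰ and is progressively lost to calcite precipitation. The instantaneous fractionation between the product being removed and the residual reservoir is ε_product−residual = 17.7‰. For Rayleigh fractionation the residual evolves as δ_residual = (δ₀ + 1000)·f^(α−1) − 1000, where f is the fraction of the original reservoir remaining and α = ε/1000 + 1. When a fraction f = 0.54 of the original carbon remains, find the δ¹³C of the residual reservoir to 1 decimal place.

-23.8‰

Rayleigh residual: δ_res = (δ₀ + 1000)·f^(α−1) − 1000
α = ε/1000 + 1 = 1.01770, so α − 1 = 0.01770
f^(α−1) = 0.54^(0.01770) = 0.989153
δ_res = (-13.1 + 1000) × 0.989153 − 1000 = 976.195 − 1000 = -23.81‰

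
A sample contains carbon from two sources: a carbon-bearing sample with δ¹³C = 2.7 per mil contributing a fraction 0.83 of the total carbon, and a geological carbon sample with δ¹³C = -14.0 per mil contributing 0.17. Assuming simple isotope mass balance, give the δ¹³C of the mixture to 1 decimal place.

-0.1 per mil

δ_mix = f_A·δ_A + f_B·δ_B
δ_mix = 0.83 × (2.7) + 0.17 × (-14.0)
δ_mix = 2.24 + -2.38 = -0.14 per mil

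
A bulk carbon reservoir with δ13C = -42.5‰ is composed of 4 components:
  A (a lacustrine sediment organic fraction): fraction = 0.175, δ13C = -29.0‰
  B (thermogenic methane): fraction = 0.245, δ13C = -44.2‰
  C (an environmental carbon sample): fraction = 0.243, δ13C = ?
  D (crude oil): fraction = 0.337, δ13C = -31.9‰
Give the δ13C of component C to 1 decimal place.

Isotope mass balance: δ_bulk = Σ fᵢ·δᵢ.
-42.5 = 0.175×(-29.0) + 0.245×(-44.2) + 0.243×δ_C + 0.337×(-31.9)
0.243·δ_C = -42.5 − (-26.654) = -15.846
δ_C = -15.846 / 0.243 = -65.21‰

-65.2‰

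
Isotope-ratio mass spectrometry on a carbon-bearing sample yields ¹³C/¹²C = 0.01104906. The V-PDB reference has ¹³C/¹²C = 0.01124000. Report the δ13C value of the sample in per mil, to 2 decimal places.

-16.99 per mil

δ13C = (R_sample / R_standard − 1) × 1000
R_sample / R_standard = 0.01104906 / 0.01124000 = 0.983012
δ13C = (0.983012 − 1) × 1000 = -16.988 per mil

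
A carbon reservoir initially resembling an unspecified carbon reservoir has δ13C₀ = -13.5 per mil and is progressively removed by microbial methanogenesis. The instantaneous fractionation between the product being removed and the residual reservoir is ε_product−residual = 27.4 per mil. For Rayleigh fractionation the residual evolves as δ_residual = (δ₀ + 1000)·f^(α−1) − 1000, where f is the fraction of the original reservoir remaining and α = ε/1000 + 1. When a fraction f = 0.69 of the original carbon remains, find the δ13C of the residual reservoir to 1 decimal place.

Rayleigh residual: δ_res = (δ₀ + 1000)·f^(α−1) − 1000
α = ε/1000 + 1 = 1.02740, so α − 1 = 0.02740
f^(α−1) = 0.69^(0.02740) = 0.989884
δ_res = (-13.5 + 1000) × 0.989884 − 1000 = 976.521 − 1000 = -23.48 per mil

-23.5 per mil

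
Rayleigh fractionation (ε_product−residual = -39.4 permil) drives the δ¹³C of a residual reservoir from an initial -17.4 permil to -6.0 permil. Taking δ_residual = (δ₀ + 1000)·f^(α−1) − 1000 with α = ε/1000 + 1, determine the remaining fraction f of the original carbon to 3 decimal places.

0.746

α − 1 = ε/1000 = -0.0394
(δ_res + 1000)/(δ₀ + 1000) = (-6.0 + 1000)/(-17.4 + 1000) = 994.0/982.6 = 1.011602
f = 1.011602^(1/-0.0394) = exp(ln(1.011602)/-0.0394) = exp(0.01154/-0.0394)
f = exp(-0.2928) = 0.7462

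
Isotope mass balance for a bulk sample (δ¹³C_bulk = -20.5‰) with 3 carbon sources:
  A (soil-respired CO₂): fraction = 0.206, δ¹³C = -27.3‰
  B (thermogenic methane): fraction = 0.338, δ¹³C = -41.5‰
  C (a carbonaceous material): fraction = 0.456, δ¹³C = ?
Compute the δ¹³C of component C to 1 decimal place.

Isotope mass balance: δ_bulk = Σ fᵢ·δᵢ.
-20.5 = 0.206×(-27.3) + 0.338×(-41.5) + 0.456×δ_C
0.456·δ_C = -20.5 − (-19.651) = -0.849
δ_C = -0.849 / 0.456 = -1.86‰

-1.9‰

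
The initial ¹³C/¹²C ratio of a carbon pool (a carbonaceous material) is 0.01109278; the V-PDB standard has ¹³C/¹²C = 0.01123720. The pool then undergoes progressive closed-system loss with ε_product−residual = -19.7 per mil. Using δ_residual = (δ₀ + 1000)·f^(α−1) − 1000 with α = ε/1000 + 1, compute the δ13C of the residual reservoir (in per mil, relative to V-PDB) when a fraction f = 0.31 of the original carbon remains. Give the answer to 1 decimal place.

δ₀ = (0.01109278/0.01123720 − 1)×1000 = (0.987148 − 1)×1000 = -12.852 per mil
α − 1 = ε/1000 = -0.0197
f^(α−1) = 0.31^(-0.0197) = 1.023341
δ_res = (-12.852 + 1000) × 1.023341 − 1000 = 1010.189 − 1000 = 10.19 per mil

10.2 per mil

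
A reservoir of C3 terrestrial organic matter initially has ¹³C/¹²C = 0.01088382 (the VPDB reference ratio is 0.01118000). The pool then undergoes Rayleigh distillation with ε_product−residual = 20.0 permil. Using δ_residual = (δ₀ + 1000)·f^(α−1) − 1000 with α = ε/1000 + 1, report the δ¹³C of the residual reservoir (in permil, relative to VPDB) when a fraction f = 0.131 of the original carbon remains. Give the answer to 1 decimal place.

δ₀ = (0.01088382/0.01118000 − 1)×1000 = (0.973508 − 1)×1000 = -26.492 permil
α − 1 = ε/1000 = 0.0200
f^(α−1) = 0.131^(0.0200) = 0.960164
δ_res = (-26.492 + 1000) × 0.960164 − 1000 = 934.727 − 1000 = -65.27 permil

-65.3 permil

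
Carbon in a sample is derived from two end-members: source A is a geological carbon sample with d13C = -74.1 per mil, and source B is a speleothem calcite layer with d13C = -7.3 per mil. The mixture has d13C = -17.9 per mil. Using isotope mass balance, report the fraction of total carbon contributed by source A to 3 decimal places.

0.159

δ_mix = f_A·δ_A + (1 − f_A)·δ_B  ⇒  f_A = (δ_mix − δ_B)/(δ_A − δ_B)
f_A = (-17.9 − (-7.3)) / (-74.1 − (-7.3))
f_A = -10.6 / -66.8 = 0.1587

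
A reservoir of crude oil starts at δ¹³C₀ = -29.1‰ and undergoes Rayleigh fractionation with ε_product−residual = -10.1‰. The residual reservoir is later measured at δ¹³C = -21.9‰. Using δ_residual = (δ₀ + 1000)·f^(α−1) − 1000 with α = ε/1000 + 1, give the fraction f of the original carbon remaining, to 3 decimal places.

α − 1 = ε/1000 = -0.0101
(δ_res + 1000)/(δ₀ + 1000) = (-21.9 + 1000)/(-29.1 + 1000) = 978.1/970.9 = 1.007416
f = 1.007416^(1/-0.0101) = exp(ln(1.007416)/-0.0101) = exp(0.00739/-0.0101)
f = exp(-0.7315) = 0.4812

0.481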